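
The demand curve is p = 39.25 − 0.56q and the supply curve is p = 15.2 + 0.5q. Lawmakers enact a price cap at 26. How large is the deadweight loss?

0.63

Competitive equilibrium: 39.25 − 0.56q = 15.2 + 0.5q → q* = 22.6887, p* = 26.5443.
At the ceiling p = 26, quantity supplied = (26 − 15.2)/0.5 = 21.6.
Willingness to pay at q' = 21.6: 39.25 − 0.56·21.6 = 27.154.
Δq = 22.6887 − 21.6 = 1.0887; wedge = 27.154 − 26 = 1.154.
Welfare loss = ½ × 1.0887 × 1.154 = 0.63.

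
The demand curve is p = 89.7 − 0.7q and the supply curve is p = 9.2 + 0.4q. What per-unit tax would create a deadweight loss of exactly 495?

Competitive equilibrium: 89.7 − 0.7q = 9.2 + 0.4q → q* = 73.1818, p* = 38.4727.
A tax t gives Δq = t/1.1 and wedge t, so DWL = t²/2.2.
t²/2.2 = 495 → t² = 1089 → t = 33.

33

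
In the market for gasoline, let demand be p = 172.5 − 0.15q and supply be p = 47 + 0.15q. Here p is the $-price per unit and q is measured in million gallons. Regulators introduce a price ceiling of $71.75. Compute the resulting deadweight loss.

$9626.67 million

Competitive equilibrium: 172.5 − 0.15q = 47 + 0.15q → q* = 418.3333, p* = 109.75.
At the ceiling p = 71.75, quantity supplied = (71.75 − 47)/0.15 = 165.
Willingness to pay at q' = 165: 172.5 − 0.15·165 = 147.75.
Δq = 418.3333 − 165 = 253.3333; wedge = 147.75 − 71.75 = 76.
Welfare loss = ½ × 253.3333 × 76 = $9626.67 million.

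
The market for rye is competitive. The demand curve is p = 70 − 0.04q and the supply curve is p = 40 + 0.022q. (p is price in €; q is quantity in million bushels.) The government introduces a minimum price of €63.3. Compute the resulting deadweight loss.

Competitive equilibrium: 70 − 0.04q = 40 + 0.022q → q* = 483.871, p* = 50.6452.
At the floor p = 63.3, quantity demanded = (70 − 63.3)/0.04 = 167.5.
Sellers' marginal cost at q' = 167.5: 40 + 0.022·167.5 = 43.685.
Δq = 483.871 − 167.5 = 316.371; wedge = 63.3 − 43.685 = 19.615.
Welfare loss = ½ × 316.371 × 19.615 = €3102.81 million.

€3102.81 million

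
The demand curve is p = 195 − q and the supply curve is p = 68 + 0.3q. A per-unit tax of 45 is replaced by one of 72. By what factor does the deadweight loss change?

Competitive equilibrium: 195 − q = 68 + 0.3q → q* = 97.6923, p* = 97.3077.
For a per-unit tax t: Δq = t/1.3, so DWL = ½·t·(t/1.3) = t²/2.6.
At t = 45: DWL = 778.846. At t = 72: DWL = 1993.846.
Ratio = (72/45)² = 2.56.

2.56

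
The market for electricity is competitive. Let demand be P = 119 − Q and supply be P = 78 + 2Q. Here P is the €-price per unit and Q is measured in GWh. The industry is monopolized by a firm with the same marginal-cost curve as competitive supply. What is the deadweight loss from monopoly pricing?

€17.51

Competitive equilibrium: 119 − Q = 78 + 2Q → Q* = 13.6667, P* = 105.3333.
Marginal revenue: MR = 119 − 2Q. Set MR = MC: 119 − 2Q = 78 + 2Q → Q_m = 10.25.
Price P_m = 119 − 1·10.25 = 108.75; MC(Q_m) = 78 + 2·10.25 = 98.5.
Competitive Q* = 13.6667, so ΔQ = 3.4167; wedge = 108.75 − 98.5 = 10.25.
DWL = ½ × 3.4167 × 10.25 = €17.51.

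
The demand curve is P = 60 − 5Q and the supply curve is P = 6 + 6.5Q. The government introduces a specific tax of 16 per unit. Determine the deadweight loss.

Competitive equilibrium: 60 − 5Q = 6 + 6.5Q → Q* = 4.6957, P* = 36.5217.
With the tax, the buyer price exceeds the seller price by 16: (60 − 5Q) − (6 + 6.5Q) = 16 → Q' = 3.3043.
ΔQ = 4.6957 − 3.3043 = 1.3914; the wedge equals the tax, 16.
Welfare loss = ½ × 1.3914 × 16 = 11.13.

11.13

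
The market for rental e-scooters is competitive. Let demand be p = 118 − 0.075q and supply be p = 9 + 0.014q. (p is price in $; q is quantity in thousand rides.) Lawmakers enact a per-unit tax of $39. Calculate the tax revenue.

$30674.16 thousand

Competitive equilibrium: 118 − 0.075q = 9 + 0.014q → q* = 1224.7191, p* = 26.1461.
With the tax, the buyer price exceeds the seller price by 39: (118 − 0.075q) − (9 + 0.014q) = 39 → q' = 786.5169.
Tax revenue = 39 × 786.5169 = $30674.16 thousand.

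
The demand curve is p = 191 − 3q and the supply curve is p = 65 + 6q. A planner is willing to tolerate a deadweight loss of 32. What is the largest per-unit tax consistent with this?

Competitive equilibrium: 191 − 3q = 65 + 6q → q* = 14, p* = 149.
A tax t gives Δq = t/9 and wedge t, so DWL = t²/18.
t²/18 = 32 → t² = 576 → t = 24.

24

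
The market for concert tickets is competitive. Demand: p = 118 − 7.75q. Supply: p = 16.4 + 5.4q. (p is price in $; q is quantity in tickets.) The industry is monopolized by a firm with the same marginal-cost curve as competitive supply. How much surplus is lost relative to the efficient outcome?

$53.97

Competitive equilibrium: 118 − 7.75q = 16.4 + 5.4q → q* = 7.7262, p* = 58.1217.
Marginal revenue: MR = 118 − 15.5q. Set MR = MC: 118 − 15.5q = 16.4 + 5.4q → q_m = 4.8612.
Price p_m = 118 − 7.75·4.8612 = 80.3257; MC(q_m) = 16.4 + 5.4·4.8612 = 42.6505.
Competitive q* = 7.7262, so Δq = 2.865; wedge = 80.3257 − 42.6505 = 37.6752.
The triangle = ½ × 2.865 × 37.6752 = $53.97.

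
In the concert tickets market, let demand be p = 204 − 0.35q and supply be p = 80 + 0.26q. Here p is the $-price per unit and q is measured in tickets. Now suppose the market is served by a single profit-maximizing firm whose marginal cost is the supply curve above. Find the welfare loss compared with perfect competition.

Competitive equilibrium: 204 − 0.35q = 80 + 0.26q → q* = 203.2787, p* = 132.8525.
Marginal revenue: MR = 204 − 0.7q. Set MR = MC: 204 − 0.7q = 80 + 0.26q → q_m = 129.1667.
Price p_m = 204 − 0.35·129.1667 = 158.7917; MC(q_m) = 80 + 0.26·129.1667 = 113.5833.
Competitive q* = 203.2787, so Δq = 74.112; wedge = 158.7917 − 113.5833 = 45.2084.
DWL = ½ × 74.112 × 45.2084 = $1675.24.

$1675.24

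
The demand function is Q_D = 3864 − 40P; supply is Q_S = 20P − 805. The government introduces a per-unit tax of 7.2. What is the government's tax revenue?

4718.40

In inverse form: demand P = 96.6 − 0.025Q, supply P = 40.25 + 0.05Q.
Competitive equilibrium: 96.6 − 0.025Q = 40.25 + 0.05Q → Q* = 751.3333, P* = 77.8167.
With the tax, the buyer price exceeds the seller price by 7.2: (96.6 − 0.025Q) − (40.25 + 0.05Q) = 7.2 → Q' = 655.3333.
Tax revenue = 7.2 × 655.3333 = 4718.40.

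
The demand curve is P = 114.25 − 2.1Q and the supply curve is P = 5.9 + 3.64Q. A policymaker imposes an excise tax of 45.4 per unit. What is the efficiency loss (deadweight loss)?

179.54

Competitive equilibrium: 114.25 − 2.1Q = 5.9 + 3.64Q → Q* = 18.8763, P* = 74.6098.
With the tax, the buyer price exceeds the seller price by 45.4: (114.25 − 2.1Q) − (5.9 + 3.64Q) = 45.4 → Q' = 10.9669.
ΔQ = 18.8763 − 10.9669 = 7.9094; the wedge equals the tax, 45.4.
DWL = ½ × 7.9094 × 45.4 = 179.54.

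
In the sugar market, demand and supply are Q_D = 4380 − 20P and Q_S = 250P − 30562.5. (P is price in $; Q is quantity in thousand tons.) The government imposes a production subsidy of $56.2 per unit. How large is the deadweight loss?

$29244.81 thousand

In inverse form: demand P = 219 − 0.05Q, supply P = 122.25 + 0.004Q.
Competitive equilibrium: 219 − 0.05Q = 122.25 + 0.004Q → Q* = 1791.6667, P* = 129.4167.
The subsidy lowers effective supply by 56.2: P = 66.05 + 0.004Q.
New quantity: 219 − 0.05Q = 66.05 + 0.004Q → Q' = 2832.4074.
Overproduction ΔQ = 2832.4074 − 1791.6667 = 1040.7407; wedge = subsidy = 56.2.
The triangle = ½ × 1040.7407 × 56.2 = $29244.81 thousand.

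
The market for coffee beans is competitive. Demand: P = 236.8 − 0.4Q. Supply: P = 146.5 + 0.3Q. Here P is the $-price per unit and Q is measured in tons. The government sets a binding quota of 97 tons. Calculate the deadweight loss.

Competitive equilibrium: 236.8 − 0.4Q = 146.5 + 0.3Q → Q* = 129, P* = 185.2.
At Q = 97: demand price = 236.8 − 0.4·97 = 198; supply price = 146.5 + 0.3·97 = 175.6.
ΔQ = 129 − 97 = 32; wedge = 198 − 175.6 = 22.4.
DWL = ½ × 32 × 22.4 = $358.40.

$358.40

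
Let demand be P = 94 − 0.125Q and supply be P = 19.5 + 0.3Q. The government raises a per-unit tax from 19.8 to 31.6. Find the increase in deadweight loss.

713.55

Competitive equilibrium: 94 − 0.125Q = 19.5 + 0.3Q → Q* = 175.2941, P* = 72.0882.
For a per-unit tax t: ΔQ = t/0.425, so DWL = ½·t·(t/0.425) = t²/0.85.
At t = 19.8: DWL = 461.224. At t = 31.6: DWL = 1174.776.
Increase = 1174.776 − 461.224 = 713.55.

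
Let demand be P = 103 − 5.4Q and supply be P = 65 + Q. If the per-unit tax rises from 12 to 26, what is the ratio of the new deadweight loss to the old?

Competitive equilibrium: 103 − 5.4Q = 65 + Q → Q* = 5.9375, P* = 70.9375.
For a per-unit tax t: ΔQ = t/6.4, so DWL = ½·t·(t/6.4) = t²/12.8.
At t = 12: DWL = 11.25. At t = 26: DWL = 52.8125.
Ratio = (26/12)² = 4.694.

4.694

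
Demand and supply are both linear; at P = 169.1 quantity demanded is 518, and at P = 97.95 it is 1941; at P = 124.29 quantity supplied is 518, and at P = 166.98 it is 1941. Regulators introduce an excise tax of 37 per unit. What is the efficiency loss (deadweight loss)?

Demand slope = (97.95 − 169.1)/(1941 − 518) = −0.05, so P = 195 − 0.05Q.
Supply slope = (166.98 − 124.29)/(1941 − 518) = 0.03, so P = 108.75 + 0.03Q.
Competitive equilibrium: 195 − 0.05Q = 108.75 + 0.03Q → Q* = 1078.125, P* = 141.0938.
With the tax, the buyer price exceeds the seller price by 37: (195 − 0.05Q) − (108.75 + 0.03Q) = 37 → Q' = 615.625.
ΔQ = 1078.125 − 615.625 = 462.5; the wedge equals the tax, 37.
Welfare loss = ½ × 462.5 × 37 = 8556.25.

8556.25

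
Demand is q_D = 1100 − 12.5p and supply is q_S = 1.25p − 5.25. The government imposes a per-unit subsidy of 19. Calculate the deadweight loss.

In inverse form: demand p = 88 − 0.08q, supply p = 4.2 + 0.8q.
Competitive equilibrium: 88 − 0.08q = 4.2 + 0.8q → q* = 95.2273, p* = 80.3818.
The subsidy lowers effective supply by 19: p = 0.8q − 14.8.
New quantity: 88 − 0.08q = 0.8q − 14.8 → q' = 116.8182.
Overproduction Δq = 116.8182 − 95.2273 = 21.5909; wedge = subsidy = 19.
The triangle = ½ × 21.5909 × 19 = 205.11.

205.11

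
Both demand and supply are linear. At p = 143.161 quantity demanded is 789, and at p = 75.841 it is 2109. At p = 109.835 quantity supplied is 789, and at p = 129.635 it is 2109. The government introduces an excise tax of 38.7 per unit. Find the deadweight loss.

11346.14

Demand slope = (75.841 − 143.161)/(2109 − 789) = −0.051, so p = 183.4 − 0.051q.
Supply slope = (129.635 − 109.835)/(2109 − 789) = 0.015, so p = 98 + 0.015q.
Competitive equilibrium: 183.4 − 0.051q = 98 + 0.015q → q* = 1293.9394, p* = 117.4091.
With the tax, the buyer price exceeds the seller price by 38.7: (183.4 − 0.051q) − (98 + 0.015q) = 38.7 → q' = 707.5758.
Δq = 1293.9394 − 707.5758 = 586.3636; the wedge equals the tax, 38.7.
The triangle = ½ × 586.3636 × 38.7 = 11346.14.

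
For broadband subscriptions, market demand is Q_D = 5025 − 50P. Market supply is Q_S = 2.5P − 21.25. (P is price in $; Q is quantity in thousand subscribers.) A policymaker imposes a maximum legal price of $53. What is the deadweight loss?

In inverse form: demand P = 100.5 − 0.02Q, supply P = 8.5 + 0.4Q.
Competitive equilibrium: 100.5 − 0.02Q = 8.5 + 0.4Q → Q* = 219.0476, P* = 96.119.
At the ceiling P = 53, quantity supplied = (53 − 8.5)/0.4 = 111.25.
Willingness to pay at Q' = 111.25: 100.5 − 0.02·111.25 = 98.275.
ΔQ = 219.0476 − 111.25 = 107.7976; wedge = 98.275 − 53 = 45.275.
Welfare loss = ½ × 107.7976 × 45.275 = $2440.27 thousand.

$2440.27 thousand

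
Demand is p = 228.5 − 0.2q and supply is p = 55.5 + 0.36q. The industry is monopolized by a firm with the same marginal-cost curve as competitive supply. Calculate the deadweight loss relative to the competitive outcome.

Competitive equilibrium: 228.5 − 0.2q = 55.5 + 0.36q → q* = 308.9286, p* = 166.7143.
Marginal revenue: MR = 228.5 − 0.4q. Set MR = MC: 228.5 − 0.4q = 55.5 + 0.36q → q_m = 227.6316.
Price p_m = 228.5 − 0.2·227.6316 = 182.9737; MC(q_m) = 55.5 + 0.36·227.6316 = 137.4474.
Competitive q* = 308.9286, so Δq = 81.297; wedge = 182.9737 − 137.4474 = 45.5263.
The triangle = ½ × 81.297 × 45.5263 = 1850.58.

1850.58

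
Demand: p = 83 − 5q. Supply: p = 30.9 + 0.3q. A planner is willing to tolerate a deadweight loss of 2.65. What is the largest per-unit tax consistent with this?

5.3

Competitive equilibrium: 83 − 5q = 30.9 + 0.3q → q* = 9.8302, p* = 33.8491.
A tax t gives Δq = t/5.3 and wedge t, so DWL = t²/10.6.
t²/10.6 = 2.65 → t² = 28.09 → t = 5.3.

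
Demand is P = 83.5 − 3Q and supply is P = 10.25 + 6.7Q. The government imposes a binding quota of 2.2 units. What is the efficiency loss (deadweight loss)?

Competitive equilibrium: 83.5 − 3Q = 10.25 + 6.7Q → Q* = 7.5515, P* = 60.8454.
At Q = 2.2: demand price = 83.5 − 3·2.2 = 76.9; supply price = 10.25 + 6.7·2.2 = 24.99.
ΔQ = 7.5515 − 2.2 = 5.3515; wedge = 76.9 − 24.99 = 51.91.
DWL = ½ × 5.3515 × 51.91 = 138.90.

138.90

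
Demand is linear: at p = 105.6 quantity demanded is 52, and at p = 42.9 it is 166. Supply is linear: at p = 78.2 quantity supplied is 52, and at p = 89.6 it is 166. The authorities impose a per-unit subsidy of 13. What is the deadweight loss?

130

Demand slope = (42.9 − 105.6)/(166 − 52) = −0.55, so p = 134.2 − 0.55q.
Supply slope = (89.6 − 78.2)/(166 − 52) = 0.1, so p = 73 + 0.1q.
Competitive equilibrium: 134.2 − 0.55q = 73 + 0.1q → q* = 94.1538, p* = 82.4154.
The subsidy lowers effective supply by 13: p = 60 + 0.1q.
New quantity: 134.2 − 0.55q = 60 + 0.1q → q' = 114.1538.
Overproduction Δq = 114.1538 − 94.1538 = 20; wedge = subsidy = 13.
The triangle = ½ × 20 × 13 = 130.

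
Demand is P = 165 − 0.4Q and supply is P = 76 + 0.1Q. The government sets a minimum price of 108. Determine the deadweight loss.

315.06

Competitive equilibrium: 165 − 0.4Q = 76 + 0.1Q → Q* = 178, P* = 93.8.
At the floor P = 108, quantity demanded = (165 − 108)/0.4 = 142.5.
Sellers' marginal cost at Q' = 142.5: 76 + 0.1·142.5 = 90.25.
ΔQ = 178 − 142.5 = 35.5; wedge = 108 − 90.25 = 17.75.
Deadweight loss = ½ × 35.5 × 17.75 = 315.06.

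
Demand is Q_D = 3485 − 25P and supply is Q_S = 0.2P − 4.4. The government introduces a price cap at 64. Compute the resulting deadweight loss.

In inverse form: demand P = 139.4 − 0.04Q, supply P = 22 + 5Q.
Competitive equilibrium: 139.4 − 0.04Q = 22 + 5Q → Q* = 23.2937, P* = 138.4683.
At the ceiling P = 64, quantity supplied = (64 − 22)/5 = 8.4.
Willingness to pay at Q' = 8.4: 139.4 − 0.04·8.4 = 139.064.
ΔQ = 23.2937 − 8.4 = 14.8937; wedge = 139.064 − 64 = 75.064.
The triangle = ½ × 14.8937 × 75.064 = 558.99.

558.99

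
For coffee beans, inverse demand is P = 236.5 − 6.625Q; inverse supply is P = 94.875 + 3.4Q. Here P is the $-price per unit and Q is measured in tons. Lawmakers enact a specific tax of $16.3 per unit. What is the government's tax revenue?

Competitive equilibrium: 236.5 − 6.625Q = 94.875 + 3.4Q → Q* = 14.1272, P* = 142.9074.
With the tax, the buyer price exceeds the seller price by 16.3: (236.5 − 6.625Q) − (94.875 + 3.4Q) = 16.3 → Q' = 12.5012.
Tax revenue = 16.3 × 12.5012 = $203.77.

$203.77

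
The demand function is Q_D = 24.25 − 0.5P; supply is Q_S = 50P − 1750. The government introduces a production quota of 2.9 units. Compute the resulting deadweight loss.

14.46

In inverse form: demand P = 48.5 − 2Q, supply P = 35 + 0.02Q.
Competitive equilibrium: 48.5 − 2Q = 35 + 0.02Q → Q* = 6.6832, P* = 35.1337.
At Q = 2.9: demand price = 48.5 − 2·2.9 = 42.7; supply price = 35 + 0.02·2.9 = 35.058.
ΔQ = 6.6832 − 2.9 = 3.7832; wedge = 42.7 − 35.058 = 7.642.
DWL = ½ × 3.7832 × 7.642 = 14.46.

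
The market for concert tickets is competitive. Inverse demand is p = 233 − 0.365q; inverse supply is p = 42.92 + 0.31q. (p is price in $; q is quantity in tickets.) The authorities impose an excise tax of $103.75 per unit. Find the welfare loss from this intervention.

Competitive equilibrium: 233 − 0.365q = 42.92 + 0.31q → q* = 281.6, p* = 130.216.
With the tax, the buyer price exceeds the seller price by 103.75: (233 − 0.365q) − (42.92 + 0.31q) = 103.75 → q' = 127.8963.
Δq = 281.6 − 127.8963 = 153.7037; the wedge equals the tax, 103.75.
Deadweight loss = ½ × 153.7037 × 103.75 = $7973.38.

$7973.38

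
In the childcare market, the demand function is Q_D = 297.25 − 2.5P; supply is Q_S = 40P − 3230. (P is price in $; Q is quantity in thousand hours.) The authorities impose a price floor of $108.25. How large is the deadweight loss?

In inverse form: demand P = 118.9 − 0.4Q, supply P = 80.75 + 0.025Q.
Competitive equilibrium: 118.9 − 0.4Q = 80.75 + 0.025Q → Q* = 89.7647, P* = 82.9941.
At the floor P = 108.25, quantity demanded = (118.9 − 108.25)/0.4 = 26.625.
Sellers' marginal cost at Q' = 26.625: 80.75 + 0.025·26.625 = 81.4156.
ΔQ = 89.7647 − 26.625 = 63.1397; wedge = 108.25 − 81.4156 = 26.8344.
DWL = ½ × 63.1397 × 26.8344 = $847.16 thousand.

$847.16 thousand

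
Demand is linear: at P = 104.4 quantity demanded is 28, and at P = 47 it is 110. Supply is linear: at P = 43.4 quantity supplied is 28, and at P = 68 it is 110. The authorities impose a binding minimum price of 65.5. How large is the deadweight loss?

Demand slope = (47 − 104.4)/(110 − 28) = −0.7, so P = 124 − 0.7Q.
Supply slope = (68 − 43.4)/(110 − 28) = 0.3, so P = 35 + 0.3Q.
Competitive equilibrium: 124 − 0.7Q = 35 + 0.3Q → Q* = 89, P* = 61.7.
At the floor P = 65.5, quantity demanded = (124 − 65.5)/0.7 = 83.5714.
Sellers' marginal cost at Q' = 83.5714: 35 + 0.3·83.5714 = 60.0714.
ΔQ = 89 − 83.5714 = 5.4286; wedge = 65.5 − 60.0714 = 5.4286.
Deadweight loss = ½ × 5.4286 × 5.4286 = 14.73.

14.73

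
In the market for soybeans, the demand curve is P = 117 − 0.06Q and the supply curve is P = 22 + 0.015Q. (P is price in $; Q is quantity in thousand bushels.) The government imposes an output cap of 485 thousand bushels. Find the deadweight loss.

Competitive equilibrium: 117 − 0.06Q = 22 + 0.015Q → Q* = 1266.66667, P* = 41.
At Q = 485: demand price = 117 − 0.06·485 = 87.9; supply price = 22 + 0.015·485 = 29.275.
ΔQ = 1266.66667 − 485 = 781.66667; wedge = 87.9 − 29.275 = 58.625.
The triangle = ½ × 781.66667 × 58.625 = $22912.60 thousand.

$22912.60 thousand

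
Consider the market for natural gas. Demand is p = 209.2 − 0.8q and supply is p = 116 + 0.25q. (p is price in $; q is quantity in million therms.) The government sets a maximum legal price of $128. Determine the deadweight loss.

$872.30 million

Competitive equilibrium: 209.2 − 0.8q = 116 + 0.25q → q* = 88.7619, p* = 138.1905.
At the ceiling p = 128, quantity supplied = (128 − 116)/0.25 = 48.
Willingness to pay at q' = 48: 209.2 − 0.8·48 = 170.8.
Δq = 88.7619 − 48 = 40.7619; wedge = 170.8 − 128 = 42.8.
DWL = ½ × 40.7619 × 42.8 = $872.30 million.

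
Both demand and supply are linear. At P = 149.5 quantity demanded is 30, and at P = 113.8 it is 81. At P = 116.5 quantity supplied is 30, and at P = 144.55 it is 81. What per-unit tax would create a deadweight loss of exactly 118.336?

17.2

Demand slope = (113.8 − 149.5)/(81 − 30) = −0.7, so P = 170.5 − 0.7Q.
Supply slope = (144.55 − 116.5)/(81 − 30) = 0.55, so P = 100 + 0.55Q.
Competitive equilibrium: 170.5 − 0.7Q = 100 + 0.55Q → Q* = 56.4, P* = 131.02.
A tax t gives ΔQ = t/1.25 and wedge t, so DWL = t²/2.5.
t²/2.5 = 118.336 → t² = 295.84 → t = 17.2.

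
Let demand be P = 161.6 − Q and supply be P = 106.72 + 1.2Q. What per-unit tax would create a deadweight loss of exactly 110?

22

Competitive equilibrium: 161.6 − Q = 106.72 + 1.2Q → Q* = 24.9455, P* = 136.6545.
A tax t gives ΔQ = t/2.2 and wedge t, so DWL = t²/4.4.
t²/4.4 = 110 → t² = 484 → t = 22.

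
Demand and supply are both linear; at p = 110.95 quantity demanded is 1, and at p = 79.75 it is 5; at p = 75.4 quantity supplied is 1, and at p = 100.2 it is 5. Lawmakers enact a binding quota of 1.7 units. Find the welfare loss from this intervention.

23.68

Demand slope = (79.75 − 110.95)/(5 − 1) = −7.8, so p = 118.75 − 7.8q.
Supply slope = (100.2 − 75.4)/(5 − 1) = 6.2, so p = 69.2 + 6.2q.
Competitive equilibrium: 118.75 − 7.8q = 69.2 + 6.2q → q* = 3.5393, p* = 91.1436.
At q = 1.7: demand price = 118.75 − 7.8·1.7 = 105.49; supply price = 69.2 + 6.2·1.7 = 79.74.
Δq = 3.5393 − 1.7 = 1.8393; wedge = 105.49 − 79.74 = 25.75.
The triangle = ½ × 1.8393 × 25.75 = 23.68.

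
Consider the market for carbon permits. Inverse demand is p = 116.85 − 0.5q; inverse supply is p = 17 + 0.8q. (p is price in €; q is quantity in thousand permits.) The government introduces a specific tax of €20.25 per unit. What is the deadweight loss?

Competitive equilibrium: 116.85 − 0.5q = 17 + 0.8q → q* = 76.8077, p* = 78.4462.
With the tax, the buyer price exceeds the seller price by 20.25: (116.85 − 0.5q) − (17 + 0.8q) = 20.25 → q' = 61.2308.
Δq = 76.8077 − 61.2308 = 15.5769; the wedge equals the tax, 20.25.
DWL = ½ × 15.5769 × 20.25 = €157.72 thousand.

€157.72 thousand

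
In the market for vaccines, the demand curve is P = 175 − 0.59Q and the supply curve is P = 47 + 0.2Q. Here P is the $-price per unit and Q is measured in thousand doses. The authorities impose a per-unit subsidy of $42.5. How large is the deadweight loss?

Competitive equilibrium: 175 − 0.59Q = 47 + 0.2Q → Q* = 162.0253, P* = 79.4051.
The subsidy lowers effective supply by 42.5: P = 4.5 + 0.2Q.
New quantity: 175 − 0.59Q = 4.5 + 0.2Q → Q' = 215.8228.
Overproduction ΔQ = 215.8228 − 162.0253 = 53.7975; wedge = subsidy = 42.5.
Welfare loss = ½ × 53.7975 × 42.5 = $1143.20 thousand.

$1143.20 thousand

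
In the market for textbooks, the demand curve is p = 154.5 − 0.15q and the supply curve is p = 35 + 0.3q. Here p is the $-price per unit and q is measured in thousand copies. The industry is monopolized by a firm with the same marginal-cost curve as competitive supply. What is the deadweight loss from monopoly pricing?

$991.68 thousand

Competitive equilibrium: 154.5 − 0.15q = 35 + 0.3q → q* = 265.5556, p* = 114.6667.
Marginal revenue: MR = 154.5 − 0.3q. Set MR = MC: 154.5 − 0.3q = 35 + 0.3q → q_m = 199.1667.
Price p_m = 154.5 − 0.15·199.1667 = 124.625; MC(q_m) = 35 + 0.3·199.1667 = 94.75.
Competitive q* = 265.5556, so Δq = 66.3889; wedge = 124.625 − 94.75 = 29.875.
DWL = ½ × 66.3889 × 29.875 = $991.68 thousand.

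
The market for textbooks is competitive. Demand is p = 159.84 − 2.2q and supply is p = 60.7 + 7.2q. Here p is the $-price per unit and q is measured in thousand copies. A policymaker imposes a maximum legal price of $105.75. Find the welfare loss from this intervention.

$86.49 thousand

Competitive equilibrium: 159.84 − 2.2q = 60.7 + 7.2q → q* = 10.5468, p* = 136.637.
At the ceiling p = 105.75, quantity supplied = (105.75 − 60.7)/7.2 = 6.2569.
Willingness to pay at q' = 6.2569: 159.84 − 2.2·6.2569 = 146.0748.
Δq = 10.5468 − 6.2569 = 4.2899; wedge = 146.0748 − 105.75 = 40.3248.
DWL = ½ × 4.2899 × 40.3248 = $86.49 thousand.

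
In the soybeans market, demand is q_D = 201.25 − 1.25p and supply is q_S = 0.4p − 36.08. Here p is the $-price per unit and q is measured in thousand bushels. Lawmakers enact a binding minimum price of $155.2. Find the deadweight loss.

In inverse form: demand p = 161 − 0.8q, supply p = 90.2 + 2.5q.
Competitive equilibrium: 161 − 0.8q = 90.2 + 2.5q → q* = 21.4545, p* = 143.8364.
At the floor p = 155.2, quantity demanded = (161 − 155.2)/0.8 = 7.25.
Sellers' marginal cost at q' = 7.25: 90.2 + 2.5·7.25 = 108.325.
Δq = 21.4545 − 7.25 = 14.2045; wedge = 155.2 − 108.325 = 46.875.
Deadweight loss = ½ × 14.2045 × 46.875 = $332.92 thousand.

$332.92 thousand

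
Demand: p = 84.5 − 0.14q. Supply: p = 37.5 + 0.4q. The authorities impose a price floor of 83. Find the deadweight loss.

Competitive equilibrium: 84.5 − 0.14q = 37.5 + 0.4q → q* = 87.037, p* = 72.3148.
At the floor p = 83, quantity demanded = (84.5 − 83)/0.14 = 10.7143.
Sellers' marginal cost at q' = 10.7143: 37.5 + 0.4·10.7143 = 41.7857.
Δq = 87.037 − 10.7143 = 76.3227; wedge = 83 − 41.7857 = 41.2143.
Deadweight loss = ½ × 76.3227 × 41.2143 = 1572.79.

1572.79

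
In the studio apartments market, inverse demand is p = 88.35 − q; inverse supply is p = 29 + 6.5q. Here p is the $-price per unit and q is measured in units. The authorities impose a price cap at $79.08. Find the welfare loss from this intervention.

Competitive equilibrium: 88.35 − q = 29 + 6.5q → q* = 7.9133, p* = 80.4367.
At the ceiling p = 79.08, quantity supplied = (79.08 − 29)/6.5 = 7.7046.
Willingness to pay at q' = 7.7046: 88.35 − 1·7.7046 = 80.6454.
Δq = 7.9133 − 7.7046 = 0.2087; wedge = 80.6454 − 79.08 = 1.5654.
Welfare loss = ½ × 0.2087 × 1.5654 = $0.16.

$0.16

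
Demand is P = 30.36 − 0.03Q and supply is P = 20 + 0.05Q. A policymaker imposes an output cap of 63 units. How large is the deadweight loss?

Competitive equilibrium: 30.36 − 0.03Q = 20 + 0.05Q → Q* = 129.5, P* = 26.475.
At Q = 63: demand price = 30.36 − 0.03·63 = 28.47; supply price = 20 + 0.05·63 = 23.15.
ΔQ = 129.5 − 63 = 66.5; wedge = 28.47 − 23.15 = 5.32.
Welfare loss = ½ × 66.5 × 5.32 = 176.89.

176.89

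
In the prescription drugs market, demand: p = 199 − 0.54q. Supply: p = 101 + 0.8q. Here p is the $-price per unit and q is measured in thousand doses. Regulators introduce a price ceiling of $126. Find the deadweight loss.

Competitive equilibrium: 199 − 0.54q = 101 + 0.8q → q* = 73.1343, p* = 159.5075.
At the ceiling p = 126, quantity supplied = (126 − 101)/0.8 = 31.25.
Willingness to pay at q' = 31.25: 199 − 0.54·31.25 = 182.125.
Δq = 73.1343 − 31.25 = 41.8843; wedge = 182.125 − 126 = 56.125.
The triangle = ½ × 41.8843 × 56.125 = $1175.38 thousand.

$1175.38 thousand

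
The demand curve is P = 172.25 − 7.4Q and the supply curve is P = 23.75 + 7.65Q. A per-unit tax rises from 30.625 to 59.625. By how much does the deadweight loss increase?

86.95

Competitive equilibrium: 172.25 − 7.4Q = 23.75 + 7.65Q → Q* = 9.8671, P* = 99.2334.
For a per-unit tax t: ΔQ = t/15.05, so DWL = ½·t·(t/15.05) = t²/30.1.
At t = 30.625: DWL = 31.159. At t = 59.625: DWL = 118.111.
Increase = 118.111 − 31.159 = 86.95.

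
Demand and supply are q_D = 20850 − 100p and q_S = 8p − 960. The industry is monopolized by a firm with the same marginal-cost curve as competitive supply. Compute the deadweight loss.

In inverse form: demand p = 208.5 − 0.01q, supply p = 120 + 0.125q.
Competitive equilibrium: 208.5 − 0.01q = 120 + 0.125q → q* = 655.5556, p* = 201.9444.
Marginal revenue: MR = 208.5 − 0.02q. Set MR = MC: 208.5 − 0.02q = 120 + 0.125q → q_m = 610.3448.
Price p_m = 208.5 − 0.01·610.3448 = 202.3966; MC(q_m) = 120 + 0.125·610.3448 = 196.2931.
Competitive q* = 655.5556, so Δq = 45.2108; wedge = 202.3966 − 196.2931 = 6.1035.
The triangle = ½ × 45.2108 × 6.1035 = 137.97.

137.97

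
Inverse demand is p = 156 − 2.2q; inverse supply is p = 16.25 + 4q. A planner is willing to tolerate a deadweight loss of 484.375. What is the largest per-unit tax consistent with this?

77.5

Competitive equilibrium: 156 − 2.2q = 16.25 + 4q → q* = 22.5403, p* = 106.4113.
A tax t gives Δq = t/6.2 and wedge t, so DWL = t²/12.4.
t²/12.4 = 484.375 → t² = 6006.25 → t = 77.5.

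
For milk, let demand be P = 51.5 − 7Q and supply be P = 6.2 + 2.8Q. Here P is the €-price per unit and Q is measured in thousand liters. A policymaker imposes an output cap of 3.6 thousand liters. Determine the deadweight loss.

Competitive equilibrium: 51.5 − 7Q = 6.2 + 2.8Q → Q* = 4.6224, P* = 19.1429.
At Q = 3.6: demand price = 51.5 − 7·3.6 = 26.3; supply price = 6.2 + 2.8·3.6 = 16.28.
ΔQ = 4.6224 − 3.6 = 1.0224; wedge = 26.3 − 16.28 = 10.02.
The triangle = ½ × 1.0224 × 10.02 = €5.12 thousand.

€5.12 thousand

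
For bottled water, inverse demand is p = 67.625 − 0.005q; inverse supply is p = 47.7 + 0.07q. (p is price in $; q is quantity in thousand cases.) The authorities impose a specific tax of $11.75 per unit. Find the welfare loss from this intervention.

$920.42 thousand

Competitive equilibrium: 67.625 − 0.005q = 47.7 + 0.07q → q* = 265.6667, p* = 66.2967.
With the tax, the buyer price exceeds the seller price by 11.75: (67.625 − 0.005q) − (47.7 + 0.07q) = 11.75 → q' = 109.
Δq = 265.6667 − 109 = 156.6667; the wedge equals the tax, 11.75.
The triangle = ½ × 156.6667 × 11.75 = $920.42 thousand.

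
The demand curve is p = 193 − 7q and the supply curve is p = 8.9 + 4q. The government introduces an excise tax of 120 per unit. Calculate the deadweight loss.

654.55

Competitive equilibrium: 193 − 7q = 8.9 + 4q → q* = 16.7364, p* = 75.8455.
With the tax, the buyer price exceeds the seller price by 120: (193 − 7q) − (8.9 + 4q) = 120 → q' = 5.8273.
Δq = 16.7364 − 5.8273 = 10.9091; the wedge equals the tax, 120.
DWL = ½ × 10.9091 × 120 = 654.55.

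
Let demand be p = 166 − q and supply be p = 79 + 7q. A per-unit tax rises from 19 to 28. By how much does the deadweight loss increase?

26.44

Competitive equilibrium: 166 − q = 79 + 7q → q* = 10.875, p* = 155.125.
For a per-unit tax t: Δq = t/8, so DWL = ½·t·(t/8) = t²/16.
At t = 19: DWL = 22.563. At t = 28: DWL = 49.
Increase = 49 − 22.563 = 26.44.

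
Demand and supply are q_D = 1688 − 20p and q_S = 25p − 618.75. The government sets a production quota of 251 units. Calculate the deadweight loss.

In inverse form: demand p = 84.4 − 0.05q, supply p = 24.75 + 0.04q.
Competitive equilibrium: 84.4 − 0.05q = 24.75 + 0.04q → q* = 662.7778, p* = 51.2611.
At q = 251: demand price = 84.4 − 0.05·251 = 71.85; supply price = 24.75 + 0.04·251 = 34.79.
Δq = 662.7778 − 251 = 411.7778; wedge = 71.85 − 34.79 = 37.06.
The triangle = ½ × 411.7778 × 37.06 = 7630.24.

7630.24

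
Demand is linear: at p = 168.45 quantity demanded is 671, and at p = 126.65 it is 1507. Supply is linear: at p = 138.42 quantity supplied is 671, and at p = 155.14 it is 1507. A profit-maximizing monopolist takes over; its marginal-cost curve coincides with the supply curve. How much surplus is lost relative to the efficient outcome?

7352.43

Demand slope = (126.65 − 168.45)/(1507 − 671) = −0.05, so p = 202 − 0.05q.
Supply slope = (155.14 − 138.42)/(1507 − 671) = 0.02, so p = 125 + 0.02q.
Competitive equilibrium: 202 − 0.05q = 125 + 0.02q → q* = 1100, p* = 147.
Marginal revenue: MR = 202 − 0.1q. Set MR = MC: 202 − 0.1q = 125 + 0.02q → q_m = 641.66667.
Price p_m = 202 − 0.05·641.66667 = 169.91667; MC(q_m) = 125 + 0.02·641.66667 = 137.83333.
Competitive q* = 1100, so Δq = 458.33333; wedge = 169.91667 − 137.83333 = 32.08334.
Welfare loss = ½ × 458.33333 × 32.08334 = 7352.43.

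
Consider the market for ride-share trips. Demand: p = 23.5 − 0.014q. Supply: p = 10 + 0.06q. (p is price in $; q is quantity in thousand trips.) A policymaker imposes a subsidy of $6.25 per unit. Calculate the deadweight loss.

$263.94 thousand

Competitive equilibrium: 23.5 − 0.014q = 10 + 0.06q → q* = 182.4324, p* = 20.9459.
The subsidy lowers effective supply by 6.25: p = 3.75 + 0.06q.
New quantity: 23.5 − 0.014q = 3.75 + 0.06q → q' = 266.8919.
Overproduction Δq = 266.8919 − 182.4324 = 84.4595; wedge = subsidy = 6.25.
Welfare loss = ½ × 84.4595 × 6.25 = $263.94 thousand.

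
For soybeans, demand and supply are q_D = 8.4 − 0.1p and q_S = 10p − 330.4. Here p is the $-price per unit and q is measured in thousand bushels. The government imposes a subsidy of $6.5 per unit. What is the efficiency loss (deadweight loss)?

In inverse form: demand p = 84 − 10q, supply p = 33.04 + 0.1q.
Competitive equilibrium: 84 − 10q = 33.04 + 0.1q → q* = 5.0455, p* = 33.5446.
The subsidy lowers effective supply by 6.5: p = 26.54 + 0.1q.
New quantity: 84 − 10q = 26.54 + 0.1q → q' = 5.6891.
Overproduction Δq = 5.6891 − 5.0455 = 0.6436; wedge = subsidy = 6.5.
DWL = ½ × 0.6436 × 6.5 = $2.09 thousand.

$2.09 thousand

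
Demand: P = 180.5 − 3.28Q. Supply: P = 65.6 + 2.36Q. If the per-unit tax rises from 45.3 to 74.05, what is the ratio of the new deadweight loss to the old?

Competitive equilibrium: 180.5 − 3.28Q = 65.6 + 2.36Q → Q* = 20.3723, P* = 113.6787.
For a per-unit tax t: ΔQ = t/5.64, so DWL = ½·t·(t/5.64) = t²/11.28.
At t = 45.3: DWL = 181.923. At t = 74.05: DWL = 486.117.
Ratio = (74.05/45.3)² = 2.672.

2.672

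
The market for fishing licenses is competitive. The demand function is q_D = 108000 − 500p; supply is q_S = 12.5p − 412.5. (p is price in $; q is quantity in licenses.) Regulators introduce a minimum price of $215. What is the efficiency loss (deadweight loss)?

In inverse form: demand p = 216 − 0.002q, supply p = 33 + 0.08q.
Competitive equilibrium: 216 − 0.002q = 33 + 0.08q → q* = 2231.7073, p* = 211.5366.
At the floor p = 215, quantity demanded = (216 − 215)/0.002 = 500.
Sellers' marginal cost at q' = 500: 33 + 0.08·500 = 73.
Δq = 2231.7073 − 500 = 1731.7073; wedge = 215 − 73 = 142.
Deadweight loss = ½ × 1731.7073 × 142 = $122951.22.

$122951.22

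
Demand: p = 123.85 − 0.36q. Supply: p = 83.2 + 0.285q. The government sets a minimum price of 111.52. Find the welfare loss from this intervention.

267

Competitive equilibrium: 123.85 − 0.36q = 83.2 + 0.285q → q* = 63.0233, p* = 101.1616.
At the floor p = 111.52, quantity demanded = (123.85 − 111.52)/0.36 = 34.25.
Sellers' marginal cost at q' = 34.25: 83.2 + 0.285·34.25 = 92.9613.
Δq = 63.0233 − 34.25 = 28.7733; wedge = 111.52 − 92.9613 = 18.5587.
Deadweight loss = ½ × 28.7733 × 18.5587 = 267.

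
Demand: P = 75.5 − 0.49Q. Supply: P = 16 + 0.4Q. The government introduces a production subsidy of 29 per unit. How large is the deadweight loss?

Competitive equilibrium: 75.5 − 0.49Q = 16 + 0.4Q → Q* = 66.8539, P* = 42.7416.
The subsidy lowers effective supply by 29: P = 0.4Q − 13.
New quantity: 75.5 − 0.49Q = 0.4Q − 13 → Q' = 99.4382.
Overproduction ΔQ = 99.4382 − 66.8539 = 32.5843; wedge = subsidy = 29.
Deadweight loss = ½ × 32.5843 × 29 = 472.47.

472.47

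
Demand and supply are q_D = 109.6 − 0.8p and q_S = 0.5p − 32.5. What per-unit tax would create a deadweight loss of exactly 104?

In inverse form: demand p = 137 − 1.25q, supply p = 65 + 2q.
Competitive equilibrium: 137 − 1.25q = 65 + 2q → q* = 22.1538, p* = 109.3077.
A tax t gives Δq = t/3.25 and wedge t, so DWL = t²/6.5.
t²/6.5 = 104 → t² = 676 → t = 26.

26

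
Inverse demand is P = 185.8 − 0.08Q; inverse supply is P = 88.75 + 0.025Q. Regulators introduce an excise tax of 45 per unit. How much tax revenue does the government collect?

Competitive equilibrium: 185.8 − 0.08Q = 88.75 + 0.025Q → Q* = 924.2857, P* = 111.8571.
With the tax, the buyer price exceeds the seller price by 45: (185.8 − 0.08Q) − (88.75 + 0.025Q) = 45 → Q' = 495.7143.
Tax revenue = 45 × 495.7143 = 22307.14.

22307.14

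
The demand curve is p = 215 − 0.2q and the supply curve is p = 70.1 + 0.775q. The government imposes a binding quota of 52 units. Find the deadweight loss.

Competitive equilibrium: 215 − 0.2q = 70.1 + 0.775q → q* = 148.61538, p* = 185.27692.
At q = 52: demand price = 215 − 0.2·52 = 204.6; supply price = 70.1 + 0.775·52 = 110.4.
Δq = 148.61538 − 52 = 96.61538; wedge = 204.6 − 110.4 = 94.2.
DWL = ½ × 96.61538 × 94.2 = 4550.58.

4550.58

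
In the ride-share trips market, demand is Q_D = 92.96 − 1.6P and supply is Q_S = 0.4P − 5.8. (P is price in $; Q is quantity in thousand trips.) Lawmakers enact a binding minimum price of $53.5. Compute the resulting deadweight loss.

In inverse form: demand P = 58.1 − 0.625Q, supply P = 14.5 + 2.5Q.
Competitive equilibrium: 58.1 − 0.625Q = 14.5 + 2.5Q → Q* = 13.952, P* = 49.38.
At the floor P = 53.5, quantity demanded = (58.1 − 53.5)/0.625 = 7.36.
Sellers' marginal cost at Q' = 7.36: 14.5 + 2.5·7.36 = 32.9.
ΔQ = 13.952 − 7.36 = 6.592; wedge = 53.5 − 32.9 = 20.6.
DWL = ½ × 6.592 × 20.6 = $67.90 thousand.

$67.90 thousand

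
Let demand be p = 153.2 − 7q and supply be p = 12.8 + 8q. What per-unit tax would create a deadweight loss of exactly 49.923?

38.7

Competitive equilibrium: 153.2 − 7q = 12.8 + 8q → q* = 9.36, p* = 87.68.
A tax t gives Δq = t/15 and wedge t, so DWL = t²/30.
t²/30 = 49.923 → t² = 1497.69 → t = 38.7.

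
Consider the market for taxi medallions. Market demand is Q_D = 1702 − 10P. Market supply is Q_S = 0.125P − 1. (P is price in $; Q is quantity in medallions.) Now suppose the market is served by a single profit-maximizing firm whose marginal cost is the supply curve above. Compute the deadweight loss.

In inverse form: demand P = 170.2 − 0.1Q, supply P = 8 + 8Q.
Competitive equilibrium: 170.2 − 0.1Q = 8 + 8Q → Q* = 20.0247, P* = 168.1975.
Marginal revenue: MR = 170.2 − 0.2Q. Set MR = MC: 170.2 − 0.2Q = 8 + 8Q → Q_m = 19.7805.
Price P_m = 170.2 − 0.1·19.7805 = 168.222; MC(Q_m) = 8 + 8·19.7805 = 166.244.
Competitive Q* = 20.0247, so ΔQ = 0.2442; wedge = 168.222 − 166.244 = 1.978.
The triangle = ½ × 0.2442 × 1.978 = $0.24.

$0.24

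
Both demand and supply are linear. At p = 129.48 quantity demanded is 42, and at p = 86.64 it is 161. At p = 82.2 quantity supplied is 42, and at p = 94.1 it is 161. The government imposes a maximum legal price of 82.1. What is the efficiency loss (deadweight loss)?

Demand slope = (86.64 − 129.48)/(161 − 42) = −0.36, so p = 144.6 − 0.36q.
Supply slope = (94.1 − 82.2)/(161 − 42) = 0.1, so p = 78 + 0.1q.
Competitive equilibrium: 144.6 − 0.36q = 78 + 0.1q → q* = 144.7826, p* = 92.4783.
At the ceiling p = 82.1, quantity supplied = (82.1 − 78)/0.1 = 41.
Willingness to pay at q' = 41: 144.6 − 0.36·41 = 129.84.
Δq = 144.7826 − 41 = 103.7826; wedge = 129.84 − 82.1 = 47.74.
Welfare loss = ½ × 103.7826 × 47.74 = 2477.29.

2477.29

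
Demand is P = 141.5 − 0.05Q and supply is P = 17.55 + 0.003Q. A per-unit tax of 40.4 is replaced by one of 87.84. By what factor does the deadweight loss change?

4.727

Competitive equilibrium: 141.5 − 0.05Q = 17.55 + 0.003Q → Q* = 2338.6792, P* = 24.566.
For a per-unit tax t: ΔQ = t/0.053, so DWL = ½·t·(t/0.053) = t²/0.106.
At t = 40.4: DWL = 15397.736. At t = 87.84: DWL = 72791.185.
Ratio = (87.84/40.4)² = 4.727.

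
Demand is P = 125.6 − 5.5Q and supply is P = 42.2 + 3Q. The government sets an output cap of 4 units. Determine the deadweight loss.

143.55

Competitive equilibrium: 125.6 − 5.5Q = 42.2 + 3Q → Q* = 9.8118, P* = 71.6353.
At Q = 4: demand price = 125.6 − 5.5·4 = 103.6; supply price = 42.2 + 3·4 = 54.2.
ΔQ = 9.8118 − 4 = 5.8118; wedge = 103.6 − 54.2 = 49.4.
Deadweight loss = ½ × 5.8118 × 49.4 = 143.55.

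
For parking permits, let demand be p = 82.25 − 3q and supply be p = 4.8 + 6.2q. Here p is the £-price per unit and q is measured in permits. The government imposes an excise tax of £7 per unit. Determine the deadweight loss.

£2.66

Competitive equilibrium: 82.25 − 3q = 4.8 + 6.2q → q* = 8.4185, p* = 56.9946.
With the tax, the buyer price exceeds the seller price by 7: (82.25 − 3q) − (4.8 + 6.2q) = 7 → q' = 7.6576.
Δq = 8.4185 − 7.6576 = 0.7609; the wedge equals the tax, 7.
DWL = ½ × 0.7609 × 7 = £2.66.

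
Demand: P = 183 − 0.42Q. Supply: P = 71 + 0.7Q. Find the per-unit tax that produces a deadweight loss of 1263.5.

53.2

Competitive equilibrium: 183 − 0.42Q = 71 + 0.7Q → Q* = 100, P* = 141.
A tax t gives ΔQ = t/1.12 and wedge t, so DWL = t²/2.24.
t²/2.24 = 1263.5 → t² = 2830.24 → t = 53.2.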